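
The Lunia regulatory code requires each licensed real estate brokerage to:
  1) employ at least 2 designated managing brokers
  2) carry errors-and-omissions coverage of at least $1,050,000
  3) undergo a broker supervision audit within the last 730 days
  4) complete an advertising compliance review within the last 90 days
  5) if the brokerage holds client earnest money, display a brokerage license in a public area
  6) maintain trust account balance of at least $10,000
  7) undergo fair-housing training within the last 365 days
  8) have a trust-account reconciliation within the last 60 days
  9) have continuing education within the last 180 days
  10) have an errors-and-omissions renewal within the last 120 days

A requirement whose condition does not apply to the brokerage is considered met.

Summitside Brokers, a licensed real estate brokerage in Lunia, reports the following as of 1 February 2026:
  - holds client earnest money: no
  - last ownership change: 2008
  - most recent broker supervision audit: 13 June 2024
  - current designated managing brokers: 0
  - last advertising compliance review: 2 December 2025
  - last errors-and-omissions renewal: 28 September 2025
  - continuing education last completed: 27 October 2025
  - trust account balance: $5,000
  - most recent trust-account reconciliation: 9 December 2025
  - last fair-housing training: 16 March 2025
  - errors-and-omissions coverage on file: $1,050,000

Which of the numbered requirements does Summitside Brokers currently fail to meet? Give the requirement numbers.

1. designated managing brokers 0 < 2 → not met
2. errors-and-omissions coverage $1,050,000 ≥ $1,050,000 → met
3. broker supervision audit 598 days ago vs limit 730 → met
4. advertising compliance review 61 days ago vs limit 90 → met
5. condition 'holds client earnest money' does not hold → requirement n/a → met
6. trust account balance $5,000 < $10,000 → not met
7. fair-housing training 322 days ago vs limit 365 → met
8. trust-account reconciliation 54 days ago vs limit 60 → met
9. continuing education 97 days ago vs limit 180 → met
10. errors-and-omissions renewal 126 days ago vs limit 120 → not met
Not met: 1, 6, 10

1, 6, 10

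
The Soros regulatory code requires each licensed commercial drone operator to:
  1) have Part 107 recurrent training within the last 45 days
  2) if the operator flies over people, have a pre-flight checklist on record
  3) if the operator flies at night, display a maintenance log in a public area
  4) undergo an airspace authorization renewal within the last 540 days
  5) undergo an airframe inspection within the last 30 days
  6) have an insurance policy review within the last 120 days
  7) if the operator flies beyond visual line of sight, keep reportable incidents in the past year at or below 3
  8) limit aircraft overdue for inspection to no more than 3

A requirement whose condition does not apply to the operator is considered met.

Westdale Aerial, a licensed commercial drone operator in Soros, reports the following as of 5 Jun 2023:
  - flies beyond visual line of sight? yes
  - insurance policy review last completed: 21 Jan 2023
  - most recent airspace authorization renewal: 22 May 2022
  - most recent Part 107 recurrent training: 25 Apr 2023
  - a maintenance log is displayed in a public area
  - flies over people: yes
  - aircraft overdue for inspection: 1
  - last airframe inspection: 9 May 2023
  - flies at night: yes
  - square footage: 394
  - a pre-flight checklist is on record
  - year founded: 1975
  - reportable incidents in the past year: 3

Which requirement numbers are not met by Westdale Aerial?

1. Part 107 recurrent training 41 days ago vs limit 45 → met
2. condition 'flies over people' holds; pre-flight checklist present → met
3. condition 'flies at night' holds; maintenance log present → met
4. airspace authorization renewal 379 days ago vs limit 540 → met
5. airframe inspection 27 days ago vs limit 30 → met
6. insurance policy review 135 days ago vs limit 120 → not met
7. condition 'flies beyond visual line of sight' holds; reportable incidents in the past year 3 ≤ 3 → met
8. aircraft overdue for inspection 1 ≤ 3 → met
Not met: 6

6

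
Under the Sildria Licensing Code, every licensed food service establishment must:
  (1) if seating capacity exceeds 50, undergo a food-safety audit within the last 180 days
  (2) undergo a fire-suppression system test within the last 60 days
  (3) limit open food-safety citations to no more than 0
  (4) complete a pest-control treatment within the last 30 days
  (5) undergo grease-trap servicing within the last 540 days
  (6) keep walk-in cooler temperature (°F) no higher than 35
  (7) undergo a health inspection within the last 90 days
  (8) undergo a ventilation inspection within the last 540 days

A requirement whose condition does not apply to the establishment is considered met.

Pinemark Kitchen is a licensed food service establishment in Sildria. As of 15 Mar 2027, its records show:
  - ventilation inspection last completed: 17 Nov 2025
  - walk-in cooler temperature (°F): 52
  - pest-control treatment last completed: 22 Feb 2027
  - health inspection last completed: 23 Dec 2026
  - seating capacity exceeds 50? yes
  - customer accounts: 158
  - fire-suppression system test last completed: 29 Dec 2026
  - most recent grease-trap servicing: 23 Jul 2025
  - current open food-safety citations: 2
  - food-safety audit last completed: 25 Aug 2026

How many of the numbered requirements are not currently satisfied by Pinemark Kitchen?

1. condition 'seating capacity exceeds 50' holds; food-safety audit 202 days ago vs limit 180 → not met
2. fire-suppression system test 76 days ago vs limit 60 → not met
3. open food-safety citations 2 > 0 → not met
4. pest-control treatment 21 days ago vs limit 30 → met
5. grease-trap servicing 600 days ago vs limit 540 → not met
6. walk-in cooler temperature (°F) 52 > 35 → not met
7. health inspection 82 days ago vs limit 90 → met
8. ventilation inspection 483 days ago vs limit 540 → met
Not met: 5 of 8

5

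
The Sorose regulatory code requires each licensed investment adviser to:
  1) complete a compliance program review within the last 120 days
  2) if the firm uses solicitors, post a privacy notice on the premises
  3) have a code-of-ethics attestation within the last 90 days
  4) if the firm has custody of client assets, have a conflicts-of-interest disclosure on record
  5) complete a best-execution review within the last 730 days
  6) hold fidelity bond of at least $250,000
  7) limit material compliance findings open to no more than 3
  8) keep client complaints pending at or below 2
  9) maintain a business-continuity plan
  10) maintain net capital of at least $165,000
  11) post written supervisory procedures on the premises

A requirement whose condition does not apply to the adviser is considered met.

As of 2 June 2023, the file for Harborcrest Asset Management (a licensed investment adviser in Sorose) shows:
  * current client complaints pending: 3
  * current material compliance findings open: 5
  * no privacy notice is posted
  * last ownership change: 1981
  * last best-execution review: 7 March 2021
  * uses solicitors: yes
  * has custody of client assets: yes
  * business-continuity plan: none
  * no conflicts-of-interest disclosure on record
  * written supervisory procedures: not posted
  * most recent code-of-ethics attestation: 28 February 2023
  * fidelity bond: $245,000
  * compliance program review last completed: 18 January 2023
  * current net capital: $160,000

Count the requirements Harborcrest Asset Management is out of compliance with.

1. compliance program review 135 days ago vs limit 120 → not met
2. condition 'uses solicitors' holds; privacy notice absent → not met
3. code-of-ethics attestation 94 days ago vs limit 90 → not met
4. condition 'has custody of client assets' holds; conflicts-of-interest disclosure absent → not met
5. best-execution review 817 days ago vs limit 730 → not met
6. fidelity bond $245,000 < $250,000 → not met
7. material compliance findings open 5 > 3 → not met
8. client complaints pending 3 > 2 → not met
9. business-continuity plan absent → not met
10. net capital $160,000 < $165,000 → not met
11. written supervisory procedures absent → not met
Not met: 11 of 11

11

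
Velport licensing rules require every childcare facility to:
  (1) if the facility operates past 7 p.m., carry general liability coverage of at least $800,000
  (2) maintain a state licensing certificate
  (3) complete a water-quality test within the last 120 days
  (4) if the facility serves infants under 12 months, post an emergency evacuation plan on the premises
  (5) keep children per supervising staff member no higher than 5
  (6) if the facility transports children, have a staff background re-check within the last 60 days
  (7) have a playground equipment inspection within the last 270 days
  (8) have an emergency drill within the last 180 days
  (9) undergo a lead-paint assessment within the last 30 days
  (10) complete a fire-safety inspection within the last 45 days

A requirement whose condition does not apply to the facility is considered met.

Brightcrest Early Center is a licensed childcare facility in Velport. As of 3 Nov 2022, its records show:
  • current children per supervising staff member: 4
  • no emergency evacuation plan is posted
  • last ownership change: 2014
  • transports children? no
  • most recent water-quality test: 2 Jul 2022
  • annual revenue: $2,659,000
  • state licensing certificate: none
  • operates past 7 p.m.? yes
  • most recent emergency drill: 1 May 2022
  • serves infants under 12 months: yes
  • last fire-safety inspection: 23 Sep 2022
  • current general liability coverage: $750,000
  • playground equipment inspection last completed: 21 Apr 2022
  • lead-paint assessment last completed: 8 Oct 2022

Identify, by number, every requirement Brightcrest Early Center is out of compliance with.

1, 2, 3, 4, 8

1. condition 'operates past 7 p.m.' holds; general liability coverage $750,000 < $800,000 → not met
2. state licensing certificate absent → not met
3. water-quality test 124 days ago vs limit 120 → not met
4. condition 'serves infants under 12 months' holds; emergency evacuation plan absent → not met
5. children per supervising staff member 4 ≤ 5 → met
6. condition 'transports children' does not hold → requirement n/a → met
7. playground equipment inspection 196 days ago vs limit 270 → met
8. emergency drill 186 days ago vs limit 180 → not met
9. lead-paint assessment 26 days ago vs limit 30 → met
10. fire-safety inspection 41 days ago vs limit 45 → met
Not met: 1, 2, 3, 4, 8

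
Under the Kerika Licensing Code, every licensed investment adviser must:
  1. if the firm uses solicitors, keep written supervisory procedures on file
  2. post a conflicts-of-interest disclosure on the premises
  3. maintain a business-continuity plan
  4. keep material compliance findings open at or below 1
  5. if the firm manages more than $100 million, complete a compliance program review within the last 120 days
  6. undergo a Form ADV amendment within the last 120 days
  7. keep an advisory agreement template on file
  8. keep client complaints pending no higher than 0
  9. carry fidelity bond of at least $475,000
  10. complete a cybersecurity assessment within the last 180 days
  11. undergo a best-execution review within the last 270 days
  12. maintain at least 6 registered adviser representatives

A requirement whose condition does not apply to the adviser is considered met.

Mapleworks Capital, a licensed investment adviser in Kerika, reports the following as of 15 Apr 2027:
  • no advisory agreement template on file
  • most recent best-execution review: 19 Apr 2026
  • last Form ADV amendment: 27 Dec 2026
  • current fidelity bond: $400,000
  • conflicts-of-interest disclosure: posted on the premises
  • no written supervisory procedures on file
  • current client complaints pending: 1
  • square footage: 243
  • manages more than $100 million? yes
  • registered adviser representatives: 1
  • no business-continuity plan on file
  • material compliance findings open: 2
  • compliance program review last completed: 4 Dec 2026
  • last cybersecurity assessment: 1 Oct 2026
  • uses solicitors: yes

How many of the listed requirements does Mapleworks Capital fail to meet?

1. condition 'uses solicitors' holds; written supervisory procedures absent → not met
2. conflicts-of-interest disclosure present → met
3. business-continuity plan absent → not met
4. material compliance findings open 2 > 1 → not met
5. condition 'manages more than $100 million' holds; compliance program review 132 days ago vs limit 120 → not met
6. Form ADV amendment 109 days ago vs limit 120 → met
7. advisory agreement template absent → not met
8. client complaints pending 1 > 0 → not met
9. fidelity bond $400,000 < $475,000 → not met
10. cybersecurity assessment 196 days ago vs limit 180 → not met
11. best-execution review 361 days ago vs limit 270 → not met
12. registered adviser representatives 1 < 6 → not met
Not met: 10 of 12

10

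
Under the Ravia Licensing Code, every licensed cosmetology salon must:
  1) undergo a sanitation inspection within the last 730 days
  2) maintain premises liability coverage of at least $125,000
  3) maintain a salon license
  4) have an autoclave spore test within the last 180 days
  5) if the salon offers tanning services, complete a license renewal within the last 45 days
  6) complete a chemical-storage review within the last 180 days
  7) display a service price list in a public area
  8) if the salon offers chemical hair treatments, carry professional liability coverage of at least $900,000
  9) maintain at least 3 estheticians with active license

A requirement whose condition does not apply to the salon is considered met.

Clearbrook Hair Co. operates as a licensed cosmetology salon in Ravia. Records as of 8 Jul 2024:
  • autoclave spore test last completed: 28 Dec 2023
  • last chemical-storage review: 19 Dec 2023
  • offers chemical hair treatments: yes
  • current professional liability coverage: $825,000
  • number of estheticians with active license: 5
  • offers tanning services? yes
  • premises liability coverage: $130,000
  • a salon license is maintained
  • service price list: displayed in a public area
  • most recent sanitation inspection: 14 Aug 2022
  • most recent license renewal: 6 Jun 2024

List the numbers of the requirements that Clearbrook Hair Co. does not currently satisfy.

4, 6, 8

1. sanitation inspection 694 days ago vs limit 730 → met
2. premises liability coverage $130,000 ≥ $125,000 → met
3. salon license present → met
4. autoclave spore test 193 days ago vs limit 180 → not met
5. condition 'offers tanning services' holds; license renewal 32 days ago vs limit 45 → met
6. chemical-storage review 202 days ago vs limit 180 → not met
7. service price list present → met
8. condition 'offers chemical hair treatments' holds; professional liability coverage $825,000 < $900,000 → not met
9. estheticians with active license 5 ≥ 3 → met
Not met: 4, 6, 8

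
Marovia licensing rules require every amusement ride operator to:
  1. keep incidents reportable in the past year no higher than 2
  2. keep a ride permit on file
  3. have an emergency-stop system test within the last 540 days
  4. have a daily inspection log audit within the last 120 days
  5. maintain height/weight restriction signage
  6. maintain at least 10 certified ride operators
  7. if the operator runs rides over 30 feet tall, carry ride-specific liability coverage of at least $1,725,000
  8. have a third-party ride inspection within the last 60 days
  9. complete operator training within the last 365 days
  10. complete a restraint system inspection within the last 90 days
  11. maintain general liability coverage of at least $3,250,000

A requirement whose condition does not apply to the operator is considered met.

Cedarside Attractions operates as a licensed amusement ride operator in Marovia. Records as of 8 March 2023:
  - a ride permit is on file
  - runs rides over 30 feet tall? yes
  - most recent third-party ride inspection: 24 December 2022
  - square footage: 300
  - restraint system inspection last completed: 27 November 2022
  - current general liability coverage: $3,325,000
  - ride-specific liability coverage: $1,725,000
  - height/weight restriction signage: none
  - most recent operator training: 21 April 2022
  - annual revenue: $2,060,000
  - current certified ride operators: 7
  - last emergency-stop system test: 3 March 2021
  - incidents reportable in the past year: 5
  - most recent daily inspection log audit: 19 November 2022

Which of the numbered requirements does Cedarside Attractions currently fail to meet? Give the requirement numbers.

1. incidents reportable in the past year 5 > 2 → not met
2. ride permit present → met
3. emergency-stop system test 735 days ago vs limit 540 → not met
4. daily inspection log audit 109 days ago vs limit 120 → met
5. height/weight restriction signage absent → not met
6. certified ride operators 7 < 10 → not met
7. condition 'runs rides over 30 feet tall' holds; ride-specific liability coverage $1,725,000 ≥ $1,725,000 → met
8. third-party ride inspection 74 days ago vs limit 60 → not met
9. operator training 321 days ago vs limit 365 → met
10. restraint system inspection 101 days ago vs limit 90 → not met
11. general liability coverage $3,325,000 ≥ $3,250,000 → met
Not met: 1, 3, 5, 6, 8, 10

1, 3, 5, 6, 8, 10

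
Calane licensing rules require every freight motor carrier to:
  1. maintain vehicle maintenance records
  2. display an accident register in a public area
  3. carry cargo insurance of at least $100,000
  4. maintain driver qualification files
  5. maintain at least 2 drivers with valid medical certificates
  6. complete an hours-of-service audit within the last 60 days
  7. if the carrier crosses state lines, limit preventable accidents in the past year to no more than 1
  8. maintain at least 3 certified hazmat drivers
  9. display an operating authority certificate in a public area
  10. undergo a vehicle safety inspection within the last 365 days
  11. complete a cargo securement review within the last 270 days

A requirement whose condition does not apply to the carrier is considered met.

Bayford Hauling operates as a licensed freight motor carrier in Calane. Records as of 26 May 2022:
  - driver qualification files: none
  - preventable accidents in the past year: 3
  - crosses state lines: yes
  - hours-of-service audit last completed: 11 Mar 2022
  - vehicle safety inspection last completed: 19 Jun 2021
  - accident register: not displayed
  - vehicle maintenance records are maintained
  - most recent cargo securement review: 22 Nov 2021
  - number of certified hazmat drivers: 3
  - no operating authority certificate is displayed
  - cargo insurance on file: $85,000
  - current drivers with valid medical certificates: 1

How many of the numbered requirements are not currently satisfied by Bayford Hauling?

1. vehicle maintenance records present → met
2. accident register absent → not met
3. cargo insurance $85,000 < $100,000 → not met
4. driver qualification files absent → not met
5. drivers with valid medical certificates 1 < 2 → not met
6. hours-of-service audit 76 days ago vs limit 60 → not met
7. condition 'crosses state lines' holds; preventable accidents in the past year 3 > 1 → not met
8. certified hazmat drivers 3 ≥ 3 → met
9. operating authority certificate absent → not met
10. vehicle safety inspection 341 days ago vs limit 365 → met
11. cargo securement review 185 days ago vs limit 270 → met
Not met: 7 of 11

7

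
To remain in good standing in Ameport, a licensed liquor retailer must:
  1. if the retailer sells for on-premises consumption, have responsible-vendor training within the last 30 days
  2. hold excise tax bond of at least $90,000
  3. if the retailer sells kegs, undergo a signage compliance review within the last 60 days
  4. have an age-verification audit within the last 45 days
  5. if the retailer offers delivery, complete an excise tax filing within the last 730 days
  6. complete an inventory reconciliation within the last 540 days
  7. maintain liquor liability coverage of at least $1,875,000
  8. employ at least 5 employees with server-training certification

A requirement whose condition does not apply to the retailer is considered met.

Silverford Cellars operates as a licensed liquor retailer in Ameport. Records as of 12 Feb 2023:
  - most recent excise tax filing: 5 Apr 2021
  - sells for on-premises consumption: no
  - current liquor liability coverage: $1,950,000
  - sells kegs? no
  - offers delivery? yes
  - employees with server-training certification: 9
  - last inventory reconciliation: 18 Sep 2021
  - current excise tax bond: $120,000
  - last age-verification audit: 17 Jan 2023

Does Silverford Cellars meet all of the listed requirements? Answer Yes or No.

1. condition 'sells for on-premises consumption' does not hold → requirement n/a → met
2. excise tax bond $120,000 ≥ $90,000 → met
3. condition 'sells kegs' does not hold → requirement n/a → met
4. age-verification audit 26 days ago vs limit 45 → met
5. condition 'offers delivery' holds; excise tax filing 678 days ago vs limit 730 → met
6. inventory reconciliation 512 days ago vs limit 540 → met
7. liquor liability coverage $1,950,000 ≥ $1,875,000 → met
8. employees with server-training certification 9 ≥ 5 → met
All met.

Yes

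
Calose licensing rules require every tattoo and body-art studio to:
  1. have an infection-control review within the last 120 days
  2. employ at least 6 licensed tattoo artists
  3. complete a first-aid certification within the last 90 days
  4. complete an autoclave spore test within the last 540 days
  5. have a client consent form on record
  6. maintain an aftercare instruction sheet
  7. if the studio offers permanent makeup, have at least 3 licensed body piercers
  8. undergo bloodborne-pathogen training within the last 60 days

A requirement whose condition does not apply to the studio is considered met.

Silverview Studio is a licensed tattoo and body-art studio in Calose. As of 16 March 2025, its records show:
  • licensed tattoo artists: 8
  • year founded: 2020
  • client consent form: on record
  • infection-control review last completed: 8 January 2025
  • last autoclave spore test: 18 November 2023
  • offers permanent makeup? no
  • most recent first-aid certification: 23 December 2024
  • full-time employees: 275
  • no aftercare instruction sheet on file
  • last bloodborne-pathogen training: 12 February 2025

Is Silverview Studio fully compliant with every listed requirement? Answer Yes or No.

No

1. infection-control review 67 days ago vs limit 120 → met
2. licensed tattoo artists 8 ≥ 6 → met
3. first-aid certification 83 days ago vs limit 90 → met
4. autoclave spore test 484 days ago vs limit 540 → met
5. client consent form present → met
6. aftercare instruction sheet absent → not met
7. condition 'offers permanent makeup' does not hold → requirement n/a → met
8. bloodborne-pathogen training 32 days ago vs limit 60 → met
Not met: 6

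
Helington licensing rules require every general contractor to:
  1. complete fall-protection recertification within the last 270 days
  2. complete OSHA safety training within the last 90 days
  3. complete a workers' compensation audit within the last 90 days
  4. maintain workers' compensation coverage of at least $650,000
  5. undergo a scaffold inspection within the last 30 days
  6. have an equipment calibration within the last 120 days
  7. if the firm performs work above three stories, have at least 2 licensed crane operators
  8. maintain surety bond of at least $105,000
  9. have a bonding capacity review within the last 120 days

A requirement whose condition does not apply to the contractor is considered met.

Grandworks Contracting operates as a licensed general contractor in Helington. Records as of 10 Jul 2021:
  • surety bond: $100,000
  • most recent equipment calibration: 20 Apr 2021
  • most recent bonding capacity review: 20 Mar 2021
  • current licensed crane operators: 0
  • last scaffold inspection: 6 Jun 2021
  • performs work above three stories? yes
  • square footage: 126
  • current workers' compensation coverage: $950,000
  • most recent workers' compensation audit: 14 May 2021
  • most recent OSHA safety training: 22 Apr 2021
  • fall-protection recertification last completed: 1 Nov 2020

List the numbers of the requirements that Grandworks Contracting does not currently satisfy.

5, 7, 8

1. fall-protection recertification 251 days ago vs limit 270 → met
2. OSHA safety training 79 days ago vs limit 90 → met
3. workers' compensation audit 57 days ago vs limit 90 → met
4. workers' compensation coverage $950,000 ≥ $650,000 → met
5. scaffold inspection 34 days ago vs limit 30 → not met
6. equipment calibration 81 days ago vs limit 120 → met
7. condition 'performs work above three stories' holds; licensed crane operators 0 < 2 → not met
8. surety bond $100,000 < $105,000 → not met
9. bonding capacity review 112 days ago vs limit 120 → met
Not met: 5, 7, 8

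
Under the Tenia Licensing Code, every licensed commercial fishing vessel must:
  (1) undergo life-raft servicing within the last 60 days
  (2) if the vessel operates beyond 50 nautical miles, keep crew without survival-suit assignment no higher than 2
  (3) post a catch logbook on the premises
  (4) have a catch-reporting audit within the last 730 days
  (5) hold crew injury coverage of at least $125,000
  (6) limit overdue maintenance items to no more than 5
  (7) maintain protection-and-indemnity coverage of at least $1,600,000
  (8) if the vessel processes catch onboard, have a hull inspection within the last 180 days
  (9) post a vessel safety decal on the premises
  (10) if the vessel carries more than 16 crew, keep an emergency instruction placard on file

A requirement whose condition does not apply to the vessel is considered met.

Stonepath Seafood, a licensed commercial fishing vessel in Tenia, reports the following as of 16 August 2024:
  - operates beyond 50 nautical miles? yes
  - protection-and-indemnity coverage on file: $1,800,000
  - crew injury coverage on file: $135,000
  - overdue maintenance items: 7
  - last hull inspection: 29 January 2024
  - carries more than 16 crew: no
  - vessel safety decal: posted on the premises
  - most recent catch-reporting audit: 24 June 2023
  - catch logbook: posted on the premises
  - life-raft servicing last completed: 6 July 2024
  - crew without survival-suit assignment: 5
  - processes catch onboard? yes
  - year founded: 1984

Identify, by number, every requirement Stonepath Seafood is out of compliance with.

2, 6, 8

1. life-raft servicing 41 days ago vs limit 60 → met
2. condition 'operates beyond 50 nautical miles' holds; crew without survival-suit assignment 5 > 2 → not met
3. catch logbook present → met
4. catch-reporting audit 419 days ago vs limit 730 → met
5. crew injury coverage $135,000 ≥ $125,000 → met
6. overdue maintenance items 7 > 5 → not met
7. protection-and-indemnity coverage $1,800,000 ≥ $1,600,000 → met
8. condition 'processes catch onboard' holds; hull inspection 200 days ago vs limit 180 → not met
9. vessel safety decal present → met
10. condition 'carries more than 16 crew' does not hold → requirement n/a → met
Not met: 2, 6, 8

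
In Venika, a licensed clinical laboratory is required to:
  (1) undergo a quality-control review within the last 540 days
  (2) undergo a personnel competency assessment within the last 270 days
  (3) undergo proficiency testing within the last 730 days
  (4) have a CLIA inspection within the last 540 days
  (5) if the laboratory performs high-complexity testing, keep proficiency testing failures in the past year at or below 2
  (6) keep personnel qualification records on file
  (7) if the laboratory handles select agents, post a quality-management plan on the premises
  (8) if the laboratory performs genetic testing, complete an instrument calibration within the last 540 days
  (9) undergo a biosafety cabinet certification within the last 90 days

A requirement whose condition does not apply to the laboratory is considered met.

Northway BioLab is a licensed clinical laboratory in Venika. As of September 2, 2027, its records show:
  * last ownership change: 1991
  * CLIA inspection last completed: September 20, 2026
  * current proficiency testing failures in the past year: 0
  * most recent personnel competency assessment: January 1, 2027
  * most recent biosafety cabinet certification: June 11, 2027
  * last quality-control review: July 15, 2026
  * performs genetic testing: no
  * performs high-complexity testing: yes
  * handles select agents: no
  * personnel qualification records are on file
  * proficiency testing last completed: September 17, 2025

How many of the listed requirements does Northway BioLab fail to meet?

1. quality-control review 414 days ago vs limit 540 → met
2. personnel competency assessment 244 days ago vs limit 270 → met
3. proficiency testing 715 days ago vs limit 730 → met
4. CLIA inspection 347 days ago vs limit 540 → met
5. condition 'performs high-complexity testing' holds; proficiency testing failures in the past year 0 ≤ 2 → met
6. personnel qualification records present → met
7. condition 'handles select agents' does not hold → requirement n/a → met
8. condition 'performs genetic testing' does not hold → requirement n/a → met
9. biosafety cabinet certification 83 days ago vs limit 90 → met
Not met: 0 of 9

0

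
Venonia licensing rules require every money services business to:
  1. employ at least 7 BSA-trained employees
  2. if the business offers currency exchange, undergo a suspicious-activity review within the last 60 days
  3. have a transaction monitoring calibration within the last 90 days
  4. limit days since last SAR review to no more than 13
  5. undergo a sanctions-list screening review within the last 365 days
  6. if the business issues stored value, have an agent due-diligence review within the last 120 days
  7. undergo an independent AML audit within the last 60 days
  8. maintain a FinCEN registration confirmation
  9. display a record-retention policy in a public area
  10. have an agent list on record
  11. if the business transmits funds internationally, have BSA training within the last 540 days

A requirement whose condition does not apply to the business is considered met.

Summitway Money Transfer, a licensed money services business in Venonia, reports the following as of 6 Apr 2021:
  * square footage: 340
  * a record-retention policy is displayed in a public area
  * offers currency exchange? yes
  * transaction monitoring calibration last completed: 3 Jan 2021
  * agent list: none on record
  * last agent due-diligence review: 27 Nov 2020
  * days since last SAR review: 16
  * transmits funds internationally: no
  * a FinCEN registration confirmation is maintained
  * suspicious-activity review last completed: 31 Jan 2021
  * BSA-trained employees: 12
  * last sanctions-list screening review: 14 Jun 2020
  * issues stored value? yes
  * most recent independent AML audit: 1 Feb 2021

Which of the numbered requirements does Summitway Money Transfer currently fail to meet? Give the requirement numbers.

1. BSA-trained employees 12 ≥ 7 → met
2. condition 'offers currency exchange' holds; suspicious-activity review 65 days ago vs limit 60 → not met
3. transaction monitoring calibration 93 days ago vs limit 90 → not met
4. days since last SAR review 16 > 13 → not met
5. sanctions-list screening review 296 days ago vs limit 365 → met
6. condition 'issues stored value' holds; agent due-diligence review 130 days ago vs limit 120 → not met
7. independent AML audit 64 days ago vs limit 60 → not met
8. FinCEN registration confirmation present → met
9. record-retention policy present → met
10. agent list absent → not met
11. condition 'transmits funds internationally' does not hold → requirement n/a → met
Not met: 2, 3, 4, 6, 7, 10

2, 3, 4, 6, 7, 10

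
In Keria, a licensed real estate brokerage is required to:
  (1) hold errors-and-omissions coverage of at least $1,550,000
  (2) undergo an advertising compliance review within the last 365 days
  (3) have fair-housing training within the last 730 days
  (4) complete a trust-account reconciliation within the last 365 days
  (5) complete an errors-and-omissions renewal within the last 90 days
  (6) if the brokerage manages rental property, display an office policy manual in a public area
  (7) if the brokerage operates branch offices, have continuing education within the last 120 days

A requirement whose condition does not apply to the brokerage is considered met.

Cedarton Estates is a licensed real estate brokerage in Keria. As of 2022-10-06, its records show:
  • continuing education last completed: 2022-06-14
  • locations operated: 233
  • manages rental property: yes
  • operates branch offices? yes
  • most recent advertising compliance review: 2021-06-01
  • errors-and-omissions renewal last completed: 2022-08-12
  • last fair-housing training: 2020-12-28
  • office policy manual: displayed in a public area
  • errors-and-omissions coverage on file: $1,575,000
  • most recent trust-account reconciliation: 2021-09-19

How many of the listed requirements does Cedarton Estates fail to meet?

2

1. errors-and-omissions coverage $1,575,000 ≥ $1,550,000 → met
2. advertising compliance review 492 days ago vs limit 365 → not met
3. fair-housing training 647 days ago vs limit 730 → met
4. trust-account reconciliation 382 days ago vs limit 365 → not met
5. errors-and-omissions renewal 55 days ago vs limit 90 → met
6. condition 'manages rental property' holds; office policy manual present → met
7. condition 'operates branch offices' holds; continuing education 114 days ago vs limit 120 → met
Not met: 2 of 7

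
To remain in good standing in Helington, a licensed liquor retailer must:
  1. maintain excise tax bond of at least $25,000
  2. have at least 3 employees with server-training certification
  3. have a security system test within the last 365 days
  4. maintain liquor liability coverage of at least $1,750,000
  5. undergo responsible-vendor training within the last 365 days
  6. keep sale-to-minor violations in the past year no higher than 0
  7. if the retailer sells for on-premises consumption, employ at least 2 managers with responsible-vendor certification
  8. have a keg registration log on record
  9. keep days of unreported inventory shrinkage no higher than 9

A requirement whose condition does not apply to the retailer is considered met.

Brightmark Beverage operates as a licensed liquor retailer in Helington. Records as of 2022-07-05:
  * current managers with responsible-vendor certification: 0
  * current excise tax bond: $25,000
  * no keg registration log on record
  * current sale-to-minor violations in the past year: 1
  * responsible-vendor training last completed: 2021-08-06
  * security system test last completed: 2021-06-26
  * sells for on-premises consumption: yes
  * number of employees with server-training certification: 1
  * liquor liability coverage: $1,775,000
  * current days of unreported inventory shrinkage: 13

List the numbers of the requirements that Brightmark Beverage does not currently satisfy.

2, 3, 6, 7, 8, 9

1. excise tax bond $25,000 ≥ $25,000 → met
2. employees with server-training certification 1 < 3 → not met
3. security system test 374 days ago vs limit 365 → not met
4. liquor liability coverage $1,775,000 ≥ $1,750,000 → met
5. responsible-vendor training 333 days ago vs limit 365 → met
6. sale-to-minor violations in the past year 1 > 0 → not met
7. condition 'sells for on-premises consumption' holds; managers with responsible-vendor certification 0 < 2 → not met
8. keg registration log absent → not met
9. days of unreported inventory shrinkage 13 > 9 → not met
Not met: 2, 3, 6, 7, 8, 9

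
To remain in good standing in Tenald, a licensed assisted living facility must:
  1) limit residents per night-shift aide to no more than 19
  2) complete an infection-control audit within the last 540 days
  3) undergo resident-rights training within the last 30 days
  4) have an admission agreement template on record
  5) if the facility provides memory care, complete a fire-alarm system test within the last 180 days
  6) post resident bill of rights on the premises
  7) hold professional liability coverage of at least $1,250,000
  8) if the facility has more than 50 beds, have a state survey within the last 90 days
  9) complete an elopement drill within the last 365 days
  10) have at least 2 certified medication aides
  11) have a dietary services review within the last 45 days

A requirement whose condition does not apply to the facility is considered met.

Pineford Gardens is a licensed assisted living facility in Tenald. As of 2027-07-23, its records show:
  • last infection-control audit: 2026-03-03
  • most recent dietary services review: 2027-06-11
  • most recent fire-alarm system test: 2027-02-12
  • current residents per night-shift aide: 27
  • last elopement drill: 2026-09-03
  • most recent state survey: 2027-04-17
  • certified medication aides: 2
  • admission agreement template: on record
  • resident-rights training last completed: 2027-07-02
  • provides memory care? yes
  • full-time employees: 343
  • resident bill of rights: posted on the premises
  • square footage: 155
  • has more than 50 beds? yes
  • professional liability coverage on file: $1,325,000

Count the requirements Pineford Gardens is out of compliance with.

2

1. residents per night-shift aide 27 > 19 → not met
2. infection-control audit 507 days ago vs limit 540 → met
3. resident-rights training 21 days ago vs limit 30 → met
4. admission agreement template present → met
5. condition 'provides memory care' holds; fire-alarm system test 161 days ago vs limit 180 → met
6. resident bill of rights present → met
7. professional liability coverage $1,325,000 ≥ $1,250,000 → met
8. condition 'has more than 50 beds' holds; state survey 97 days ago vs limit 90 → not met
9. elopement drill 323 days ago vs limit 365 → met
10. certified medication aides 2 ≥ 2 → met
11. dietary services review 42 days ago vs limit 45 → met
Not met: 2 of 11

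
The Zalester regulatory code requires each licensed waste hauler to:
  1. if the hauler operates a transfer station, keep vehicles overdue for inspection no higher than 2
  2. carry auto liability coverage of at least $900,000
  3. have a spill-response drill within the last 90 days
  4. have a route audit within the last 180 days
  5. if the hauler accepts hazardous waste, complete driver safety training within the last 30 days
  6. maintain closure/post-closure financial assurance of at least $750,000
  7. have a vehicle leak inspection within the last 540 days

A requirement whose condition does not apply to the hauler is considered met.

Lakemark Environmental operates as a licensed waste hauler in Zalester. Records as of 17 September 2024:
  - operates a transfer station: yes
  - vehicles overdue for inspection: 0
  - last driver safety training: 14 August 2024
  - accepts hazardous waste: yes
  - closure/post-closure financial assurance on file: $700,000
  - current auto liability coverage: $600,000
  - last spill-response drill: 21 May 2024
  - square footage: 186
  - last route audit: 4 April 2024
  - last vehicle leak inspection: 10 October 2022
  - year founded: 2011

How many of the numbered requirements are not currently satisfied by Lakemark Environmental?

1. condition 'operates a transfer station' holds; vehicles overdue for inspection 0 ≤ 2 → met
2. auto liability coverage $600,000 < $900,000 → not met
3. spill-response drill 119 days ago vs limit 90 → not met
4. route audit 166 days ago vs limit 180 → met
5. condition 'accepts hazardous waste' holds; driver safety training 34 days ago vs limit 30 → not met
6. closure/post-closure financial assurance $700,000 < $750,000 → not met
7. vehicle leak inspection 708 days ago vs limit 540 → not met
Not met: 5 of 7

5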